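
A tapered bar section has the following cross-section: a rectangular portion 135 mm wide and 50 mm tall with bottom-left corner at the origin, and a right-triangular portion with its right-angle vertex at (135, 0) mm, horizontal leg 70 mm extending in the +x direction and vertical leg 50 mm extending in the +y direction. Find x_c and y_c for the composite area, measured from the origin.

Part | A | x̄ᵢ | ȳᵢ | A·x̄ᵢ | A·ȳᵢ
rectangular portion | 6750.00 | 67.50 | 25.00 | 455625.00 | 168750.00
triangular portion | 1750.00 | 158.33 | 16.67 | 277083.33 | 29166.67
Σ | 8500.00 |  |  | 732708.33 | 197916.67
x_c = 732708.33 / 8500.00 = 86.20 mm
y_c = 197916.67 / 8500.00 = 23.28 mm

x_c = 86.20 mm, y_c = 23.28 mm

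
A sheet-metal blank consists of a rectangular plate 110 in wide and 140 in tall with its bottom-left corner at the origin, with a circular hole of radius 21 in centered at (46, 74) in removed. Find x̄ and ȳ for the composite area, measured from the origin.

Part | A | x̄ᵢ | ȳᵢ | A·x̄ᵢ | A·ȳᵢ
plate | 15400.00 | 55.00 | 70.00 | 847000.00 | 1078000.00
hole | -1385.44 | 46.00 | 74.00 | -63730.35 | -102522.73
Σ | 14014.56 |  |  | 783269.65 | 975477.27
x̄ = 783269.65 / 14014.56 = 55.89 in
ȳ = 975477.27 / 14014.56 = 69.60 in

x̄ = 55.89 in, ȳ = 69.60 in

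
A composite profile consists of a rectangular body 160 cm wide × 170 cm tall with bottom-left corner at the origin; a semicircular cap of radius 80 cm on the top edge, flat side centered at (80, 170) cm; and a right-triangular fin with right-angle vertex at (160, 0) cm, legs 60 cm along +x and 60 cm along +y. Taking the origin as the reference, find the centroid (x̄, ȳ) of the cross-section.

x̄ = 84.61 cm, ȳ = 112.63 cm

Part | A | x̄ᵢ | ȳᵢ | A·x̄ᵢ | A·ȳᵢ
rectangular body | 27200.00 | 80.00 | 85.00 | 2176000.00 | 2312000.00
semicircular top | 10053.10 | 80.00 | 203.95 | 804247.72 | 2050359.74
triangular fin | 1800.00 | 180.00 | 20.00 | 324000.00 | 36000.00
Σ | 39053.10 |  |  | 3304247.72 | 4398359.74
x̄ = 3304247.72 / 39053.10 = 84.61 cm
ȳ = 4398359.74 / 39053.10 = 112.63 cm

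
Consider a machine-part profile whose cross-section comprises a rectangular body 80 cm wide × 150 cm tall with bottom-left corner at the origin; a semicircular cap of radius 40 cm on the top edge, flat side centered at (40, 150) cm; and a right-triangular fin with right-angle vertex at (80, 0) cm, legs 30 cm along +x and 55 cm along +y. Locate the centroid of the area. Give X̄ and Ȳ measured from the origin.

rectangular body: A = 80 × 150 = 12000.00, centroid at (40.00, 75.00).
semicircular top: A = ½π·40² = 2513.27, centroid at (40.00, 166.98).
triangular fin: A = ½·30·55 = 825.00, centroid at (90.00, 18.33).
ΣA = 15338.27 cm²
ΣAX̄ = (12000.00)(40.00) + (2513.27)(40.00) + (825.00)(90.00) = 654780.96 cm³
ΣAȲ = (12000.00)(75.00) + (2513.27)(166.98) + (825.00)(18.33) = 1334782.79 cm³
X̄ = 654780.96 / 15338.27 = 42.69 cm
Ȳ = 1334782.79 / 15338.27 = 87.02 cm

X̄ = 42.69 cm, Ȳ = 87.02 cm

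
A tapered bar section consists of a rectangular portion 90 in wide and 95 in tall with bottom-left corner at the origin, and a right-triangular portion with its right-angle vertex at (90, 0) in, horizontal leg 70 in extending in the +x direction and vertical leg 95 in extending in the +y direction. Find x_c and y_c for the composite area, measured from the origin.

x_c = 64.13 in, y_c = 43.07 in

Part | A | x̄ᵢ | ȳᵢ | A·x̄ᵢ | A·ȳᵢ
rectangular portion | 8550.00 | 45.00 | 47.50 | 384750.00 | 406125.00
triangular portion | 3325.00 | 113.33 | 31.67 | 376833.33 | 105291.67
Σ | 11875.00 |  |  | 761583.33 | 511416.67
x_c = 761583.33 / 11875.00 = 64.13 in
y_c = 511416.67 / 11875.00 = 43.07 in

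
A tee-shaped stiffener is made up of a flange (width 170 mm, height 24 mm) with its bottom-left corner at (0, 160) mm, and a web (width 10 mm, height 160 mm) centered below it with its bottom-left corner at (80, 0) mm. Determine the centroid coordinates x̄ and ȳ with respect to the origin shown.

web: A = 10 × 160 = 1600.00, centroid at (85.00, 80.00).
flange: A = 170 × 24 = 4080.00, centroid at (85.00, 172.00).
ΣA = 5680.00 mm²
ΣAx̄ = (1600.00)(85.00) + (4080.00)(85.00) = 482800.00 mm³
ΣAȳ = (1600.00)(80.00) + (4080.00)(172.00) = 829760.00 mm³
x̄ = 482800.00 / 5680.00 = 85.00 mm
ȳ = 829760.00 / 5680.00 = 146.08 mm

x̄ = 85.00 mm, ȳ = 146.08 mm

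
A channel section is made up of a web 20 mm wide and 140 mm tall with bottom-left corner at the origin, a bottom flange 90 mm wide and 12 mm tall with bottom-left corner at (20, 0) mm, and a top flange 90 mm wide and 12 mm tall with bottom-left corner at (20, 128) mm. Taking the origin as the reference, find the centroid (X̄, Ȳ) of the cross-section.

web: A = 20 × 140 = 2800.00, centroid at (10.00, 70.00).
bottom flange: A = 90 × 12 = 1080.00, centroid at (65.00, 6.00).
top flange: A = 90 × 12 = 1080.00, centroid at (65.00, 134.00).
ΣA = 4960.00 mm²
ΣAX̄ = (2800.00)(10.00) + (1080.00)(65.00) + (1080.00)(65.00) = 168400.00 mm³
ΣAȲ = (2800.00)(70.00) + (1080.00)(6.00) + (1080.00)(134.00) = 347200.00 mm³
X̄ = 168400.00 / 4960.00 = 33.95 mm
Ȳ = 347200.00 / 4960.00 = 70.00 mm

X̄ = 33.95 mm, Ȳ = 70.00 mm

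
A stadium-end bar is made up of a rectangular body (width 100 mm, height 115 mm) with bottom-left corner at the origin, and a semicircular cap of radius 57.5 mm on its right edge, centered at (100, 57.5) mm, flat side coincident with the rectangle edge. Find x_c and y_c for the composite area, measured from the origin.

Part | A | x̄ᵢ | ȳᵢ | A·x̄ᵢ | A·ȳᵢ
rectangular body | 11500.00 | 50.00 | 57.50 | 575000.00 | 661250.00
semicircular end | 5193.45 | 124.40 | 57.50 | 646084.12 | 298623.11
Σ | 16693.45 |  |  | 1221084.12 | 959873.11
x_c = 1221084.12 / 16693.45 = 73.15 mm
y_c = 959873.11 / 16693.45 = 57.50 mm

x_c = 73.15 mm, y_c = 57.50 mm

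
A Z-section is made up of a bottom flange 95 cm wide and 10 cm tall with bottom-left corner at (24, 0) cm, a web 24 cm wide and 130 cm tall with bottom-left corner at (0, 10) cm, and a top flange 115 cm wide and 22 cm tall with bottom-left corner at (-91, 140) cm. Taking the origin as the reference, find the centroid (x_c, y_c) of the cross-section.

x_c = 3.12 cm, y_c = 94.06 cm

bottom flange: A = 95 × 10 = 950.00, centroid at (71.50, 5.00).
web: A = 24 × 130 = 3120.00, centroid at (12.00, 75.00).
top flange: A = 115 × 22 = 2530.00, centroid at (-33.50, 151.00).
ΣA = 6600.00 cm²
ΣAx_c = (950.00)(71.50) + (3120.00)(12.00) + (2530.00)(-33.50) = 20610.00 cm³
ΣAy_c = (950.00)(5.00) + (3120.00)(75.00) + (2530.00)(151.00) = 620780.00 cm³
x_c = 20610.00 / 6600.00 = 3.12 cm
y_c = 620780.00 / 6600.00 = 94.06 cm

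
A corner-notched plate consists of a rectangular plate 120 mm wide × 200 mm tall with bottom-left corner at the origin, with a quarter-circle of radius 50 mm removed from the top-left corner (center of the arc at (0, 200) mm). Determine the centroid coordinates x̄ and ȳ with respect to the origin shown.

plate: A = 120 × 200 = 24000.00, centroid at (60.00, 100.00).
removed quarter-circle: A = −¼π·50² = -1963.50, centroid at (21.22, 178.78).
ΣA = 22036.50 mm²
ΣAx̄ = (24000.00)(60.00) + (-1963.50)(21.22) = 1398333.33 mm³
ΣAȳ = (24000.00)(100.00) + (-1963.50)(178.78) = 2048967.58 mm³
x̄ = 1398333.33 / 22036.50 = 63.46 mm
ȳ = 2048967.58 / 22036.50 = 92.98 mm

x̄ = 63.46 mm, ȳ = 92.98 mm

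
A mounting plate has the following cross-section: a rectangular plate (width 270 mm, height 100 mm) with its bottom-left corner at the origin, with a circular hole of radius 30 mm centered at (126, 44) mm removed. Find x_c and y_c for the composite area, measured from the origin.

plate: A = 270 × 100 = 27000.00, centroid at (135.00, 50.00).
hole: A = −π·30² = -2827.43, centroid at (126.00, 44.00).
ΣA = 24172.57 mm², ΣAx_c = 3288743.39 mm³, ΣAy_c = 1225592.93 mm³.
x_c = 3288743.39/24172.57 = 136.05 mm; y_c = 1225592.93/24172.57 = 50.70 mm.

x_c = 136.05 mm, y_c = 50.70 mm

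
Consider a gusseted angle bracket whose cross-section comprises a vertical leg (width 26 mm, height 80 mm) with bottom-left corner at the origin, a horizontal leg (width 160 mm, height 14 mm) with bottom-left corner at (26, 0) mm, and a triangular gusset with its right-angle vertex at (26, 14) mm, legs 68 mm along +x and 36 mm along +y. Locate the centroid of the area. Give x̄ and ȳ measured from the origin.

vertical leg: A = 26 × 80 = 2080.00, centroid at (13.00, 40.00).
horizontal leg: A = 160 × 14 = 2240.00, centroid at (106.00, 7.00).
gusset: A = ½·68·36 = 1224.00, centroid at (48.67, 26.00).
ΣA = 5544.00 mm²
ΣAx̄ = (2080.00)(13.00) + (2240.00)(106.00) + (1224.00)(48.67) = 324048.00 mm³
ΣAȳ = (2080.00)(40.00) + (2240.00)(7.00) + (1224.00)(26.00) = 130704.00 mm³
x̄ = 324048.00 / 5544.00 = 58.45 mm
ȳ = 130704.00 / 5544.00 = 23.58 mm

x̄ = 58.45 mm, ȳ = 23.58 mm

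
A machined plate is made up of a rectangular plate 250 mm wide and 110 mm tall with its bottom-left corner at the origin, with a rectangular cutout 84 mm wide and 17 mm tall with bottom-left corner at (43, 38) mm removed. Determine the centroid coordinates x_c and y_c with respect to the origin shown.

plate: A = 250 × 110 = 27500.00, centroid at (125.00, 55.00).
hole: A = −(84 × 17) = -1428.00, centroid at (85.00, 46.50).
ΣA = 26072.00 mm²
ΣAx_c = (27500.00)(125.00) + (-1428.00)(85.00) = 3316120.00 mm³
ΣAy_c = (27500.00)(55.00) + (-1428.00)(46.50) = 1446098.00 mm³
x_c = 3316120.00 / 26072.00 = 127.19 mm
y_c = 1446098.00 / 26072.00 = 55.47 mm

x_c = 127.19 mm, y_c = 55.47 mm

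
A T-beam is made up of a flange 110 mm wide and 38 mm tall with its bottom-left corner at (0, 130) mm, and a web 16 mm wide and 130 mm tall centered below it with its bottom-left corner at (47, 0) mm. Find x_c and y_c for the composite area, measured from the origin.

web: A = 16 × 130 = 2080.00, centroid at (55.00, 65.00).
flange: A = 110 × 38 = 4180.00, centroid at (55.00, 149.00).
ΣA = 6260.00 mm²
ΣAx_c = (2080.00)(55.00) + (4180.00)(55.00) = 344300.00 mm³
ΣAy_c = (2080.00)(65.00) + (4180.00)(149.00) = 758020.00 mm³
x_c = 344300.00 / 6260.00 = 55.00 mm
y_c = 758020.00 / 6260.00 = 121.09 mm

x_c = 55.00 mm, y_c = 121.09 mm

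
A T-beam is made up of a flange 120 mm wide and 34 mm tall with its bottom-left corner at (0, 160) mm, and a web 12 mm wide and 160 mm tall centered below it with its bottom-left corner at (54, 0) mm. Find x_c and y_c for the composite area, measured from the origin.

x_c = 60.00 mm, y_c = 145.96 mm

web: A = 12 × 160 = 1920.00, centroid at (60.00, 80.00).
flange: A = 120 × 34 = 4080.00, centroid at (60.00, 177.00).
ΣA = 6000.00 mm², ΣAx_c = 360000.00 mm³, ΣAy_c = 875760.00 mm³.
x_c = 360000.00/6000.00 = 60.00 mm; y_c = 875760.00/6000.00 = 145.96 mm.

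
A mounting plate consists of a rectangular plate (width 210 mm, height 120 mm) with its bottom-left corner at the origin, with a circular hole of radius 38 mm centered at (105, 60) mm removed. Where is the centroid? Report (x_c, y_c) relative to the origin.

plate: A = 210 × 120 = 25200.00, centroid at (105.00, 60.00).
hole: A = −π·38² = -4536.46, centroid at (105.00, 60.00).
ΣA = 20663.54 mm²
ΣAx_c = (25200.00)(105.00) + (-4536.46)(105.00) = 2169671.72 mm³
ΣAy_c = (25200.00)(60.00) + (-4536.46)(60.00) = 1239812.41 mm³
x_c = 2169671.72 / 20663.54 = 105.00 mm
y_c = 1239812.41 / 20663.54 = 60.00 mm

x_c = 105.00 mm, y_c = 60.00 mm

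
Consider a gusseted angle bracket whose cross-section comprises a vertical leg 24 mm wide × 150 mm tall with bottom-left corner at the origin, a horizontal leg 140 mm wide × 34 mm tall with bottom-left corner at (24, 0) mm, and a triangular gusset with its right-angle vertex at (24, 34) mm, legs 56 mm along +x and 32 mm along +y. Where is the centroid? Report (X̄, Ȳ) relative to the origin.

X̄ = 57.14 mm, Ȳ = 42.24 mm

vertical leg: A = 24 × 150 = 3600.00, centroid at (12.00, 75.00).
horizontal leg: A = 140 × 34 = 4760.00, centroid at (94.00, 17.00).
gusset: A = ½·56·32 = 896.00, centroid at (42.67, 44.67).
ΣA = 9256.00 mm²
ΣAX̄ = (3600.00)(12.00) + (4760.00)(94.00) + (896.00)(42.67) = 528869.33 mm³
ΣAȲ = (3600.00)(75.00) + (4760.00)(17.00) + (896.00)(44.67) = 390941.33 mm³
X̄ = 528869.33 / 9256.00 = 57.14 mm
Ȳ = 390941.33 / 9256.00 = 42.24 mm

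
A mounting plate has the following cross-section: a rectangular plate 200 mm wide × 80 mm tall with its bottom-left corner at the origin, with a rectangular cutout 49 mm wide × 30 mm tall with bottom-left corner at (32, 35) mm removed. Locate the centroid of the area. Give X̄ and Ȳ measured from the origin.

Part | A | x̄ᵢ | ȳᵢ | A·x̄ᵢ | A·ȳᵢ
plate | 16000.00 | 100.00 | 40.00 | 1600000.00 | 640000.00
hole | -1470.00 | 56.50 | 50.00 | -83055.00 | -73500.00
Σ | 14530.00 |  |  | 1516945.00 | 566500.00
X̄ = 1516945.00 / 14530.00 = 104.40 mm
Ȳ = 566500.00 / 14530.00 = 38.99 mm

X̄ = 104.40 mm, Ȳ = 38.99 mm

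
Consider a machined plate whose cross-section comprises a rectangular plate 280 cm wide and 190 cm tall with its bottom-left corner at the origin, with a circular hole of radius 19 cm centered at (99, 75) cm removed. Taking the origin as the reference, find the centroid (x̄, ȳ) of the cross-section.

plate: A = 280 × 190 = 53200.00, centroid at (140.00, 95.00).
hole: A = −π·19² = -1134.11, centroid at (99.00, 75.00).
ΣA = 52065.89 cm², ΣAx̄ = 7335722.62 cm³, ΣAȳ = 4968941.38 cm³.
x̄ = 7335722.62/52065.89 = 140.89 cm; ȳ = 4968941.38/52065.89 = 95.44 cm.

x̄ = 140.89 cm, ȳ = 95.44 cm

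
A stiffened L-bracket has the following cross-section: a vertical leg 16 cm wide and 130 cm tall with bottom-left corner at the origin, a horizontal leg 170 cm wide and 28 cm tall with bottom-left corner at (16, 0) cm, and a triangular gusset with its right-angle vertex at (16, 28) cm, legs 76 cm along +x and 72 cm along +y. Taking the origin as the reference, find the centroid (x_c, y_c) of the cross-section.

x_c = 63.75 cm, y_c = 35.93 cm

vertical leg: A = 16 × 130 = 2080.00, centroid at (8.00, 65.00).
horizontal leg: A = 170 × 28 = 4760.00, centroid at (101.00, 14.00).
gusset: A = ½·76·72 = 2736.00, centroid at (41.33, 52.00).
ΣA = 9576.00 cm²
ΣAx_c = (2080.00)(8.00) + (4760.00)(101.00) + (2736.00)(41.33) = 610488.00 cm³
ΣAy_c = (2080.00)(65.00) + (4760.00)(14.00) + (2736.00)(52.00) = 344112.00 cm³
x_c = 610488.00 / 9576.00 = 63.75 cm
y_c = 344112.00 / 9576.00 = 35.93 cm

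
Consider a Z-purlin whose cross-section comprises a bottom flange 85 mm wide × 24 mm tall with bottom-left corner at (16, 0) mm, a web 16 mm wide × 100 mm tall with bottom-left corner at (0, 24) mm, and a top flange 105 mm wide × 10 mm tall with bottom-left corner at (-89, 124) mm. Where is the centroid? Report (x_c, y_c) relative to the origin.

x_c = 20.00 mm, y_c = 59.35 mm

Part | A | x̄ᵢ | ȳᵢ | A·x̄ᵢ | A·ȳᵢ
bottom flange | 2040.00 | 58.50 | 12.00 | 119340.00 | 24480.00
web | 1600.00 | 8.00 | 74.00 | 12800.00 | 118400.00
top flange | 1050.00 | -36.50 | 129.00 | -38325.00 | 135450.00
Σ | 4690.00 |  |  | 93815.00 | 278330.00
x_c = 93815.00 / 4690.00 = 20.00 mm
y_c = 278330.00 / 4690.00 = 59.35 mm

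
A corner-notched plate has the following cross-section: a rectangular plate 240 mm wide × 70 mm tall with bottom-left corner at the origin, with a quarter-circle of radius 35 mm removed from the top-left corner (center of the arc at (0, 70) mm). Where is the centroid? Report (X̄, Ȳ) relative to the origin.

plate: A = 240 × 70 = 16800.00, centroid at (120.00, 35.00).
removed quarter-circle: A = −¼π·35² = -962.11, centroid at (14.85, 55.15).
ΣA = 15837.89 mm², ΣAX̄ = 2001708.33 mm³, ΣAȲ = 534943.77 mm³.
X̄ = 2001708.33/15837.89 = 126.39 mm; Ȳ = 534943.77/15837.89 = 33.78 mm.

X̄ = 126.39 mm, Ȳ = 33.78 mm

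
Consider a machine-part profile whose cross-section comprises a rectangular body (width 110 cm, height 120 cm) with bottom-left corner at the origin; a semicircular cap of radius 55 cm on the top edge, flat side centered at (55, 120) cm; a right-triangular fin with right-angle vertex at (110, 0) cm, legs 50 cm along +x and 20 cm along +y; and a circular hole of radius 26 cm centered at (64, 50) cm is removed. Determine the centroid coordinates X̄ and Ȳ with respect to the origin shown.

X̄ = 56.02 cm, Ȳ = 83.92 cm

rectangular body: A = 110 × 120 = 13200.00, centroid at (55.00, 60.00).
semicircular top: A = ½π·55² = 4751.66, centroid at (55.00, 143.34).
triangular fin: A = ½·50·20 = 500.00, centroid at (126.67, 6.67).
hole: A = −π·26² = -2123.72, centroid at (64.00, 50.00).
ΣA = 16327.94 cm², ΣAX̄ = 914756.71 cm³, ΣAȲ = 1370263.23 cm³.
X̄ = 914756.71/16327.94 = 56.02 cm; Ȳ = 1370263.23/16327.94 = 83.92 cm.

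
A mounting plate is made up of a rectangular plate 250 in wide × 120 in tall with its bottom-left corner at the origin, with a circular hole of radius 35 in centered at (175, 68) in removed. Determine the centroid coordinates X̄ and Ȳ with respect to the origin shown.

X̄ = 117.64 in, Ȳ = 58.82 in

plate: A = 250 × 120 = 30000.00, centroid at (125.00, 60.00).
hole: A = −π·35² = -3848.45, centroid at (175.00, 68.00).
ΣA = 26151.55 in², ΣAX̄ = 3076521.07 in³, ΣAȲ = 1538305.33 in³.
X̄ = 3076521.07/26151.55 = 117.64 in; Ȳ = 1538305.33/26151.55 = 58.82 in.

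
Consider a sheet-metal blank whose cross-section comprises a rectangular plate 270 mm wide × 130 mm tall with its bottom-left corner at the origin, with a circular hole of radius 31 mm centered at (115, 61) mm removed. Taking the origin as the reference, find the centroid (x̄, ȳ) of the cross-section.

Part | A | x̄ᵢ | ȳᵢ | A·x̄ᵢ | A·ȳᵢ
plate | 35100.00 | 135.00 | 65.00 | 4738500.00 | 2281500.00
hole | -3019.07 | 115.00 | 61.00 | -347193.11 | -184163.30
Σ | 32080.93 |  |  | 4391306.89 | 2097336.70
x̄ = 4391306.89 / 32080.93 = 136.88 mm
ȳ = 2097336.70 / 32080.93 = 65.38 mm

x̄ = 136.88 mm, ȳ = 65.38 mm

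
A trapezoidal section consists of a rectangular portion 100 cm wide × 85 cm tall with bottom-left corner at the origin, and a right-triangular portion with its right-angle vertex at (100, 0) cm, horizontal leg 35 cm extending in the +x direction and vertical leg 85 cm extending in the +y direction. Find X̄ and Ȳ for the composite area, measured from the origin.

Part | A | x̄ᵢ | ȳᵢ | A·x̄ᵢ | A·ȳᵢ
rectangular portion | 8500.00 | 50.00 | 42.50 | 425000.00 | 361250.00
triangular portion | 1487.50 | 111.67 | 28.33 | 166104.17 | 42145.83
Σ | 9987.50 |  |  | 591104.17 | 403395.83
X̄ = 591104.17 / 9987.50 = 59.18 cm
Ȳ = 403395.83 / 9987.50 = 40.39 cm

X̄ = 59.18 cm, Ȳ = 40.39 cm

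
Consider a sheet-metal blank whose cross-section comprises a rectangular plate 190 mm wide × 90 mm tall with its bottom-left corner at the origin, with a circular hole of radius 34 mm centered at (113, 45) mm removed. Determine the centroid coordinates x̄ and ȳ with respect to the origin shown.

plate: A = 190 × 90 = 17100.00, centroid at (95.00, 45.00).
hole: A = −π·34² = -3631.68, centroid at (113.00, 45.00).
ΣA = 13468.32 mm²
ΣAx̄ = (17100.00)(95.00) + (-3631.68)(113.00) = 1214120.03 mm³
ΣAȳ = (17100.00)(45.00) + (-3631.68)(45.00) = 606074.35 mm³
x̄ = 1214120.03 / 13468.32 = 90.15 mm
ȳ = 606074.35 / 13468.32 = 45.00 mm

x̄ = 90.15 mm, ȳ = 45.00 mm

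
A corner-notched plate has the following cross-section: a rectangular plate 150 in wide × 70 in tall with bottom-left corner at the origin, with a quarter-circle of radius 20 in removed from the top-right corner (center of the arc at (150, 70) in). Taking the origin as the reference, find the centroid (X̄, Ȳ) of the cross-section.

X̄ = 72.95 in, Ȳ = 34.18 in

plate: A = 150 × 70 = 10500.00, centroid at (75.00, 35.00).
removed quarter-circle: A = −¼π·20² = -314.16, centroid at (141.51, 61.51).
ΣA = 10185.84 in²
ΣAX̄ = (10500.00)(75.00) + (-314.16)(141.51) = 743042.78 in³
ΣAȲ = (10500.00)(35.00) + (-314.16)(61.51) = 348175.52 in³
X̄ = 743042.78 / 10185.84 = 72.95 in
Ȳ = 348175.52 / 10185.84 = 34.18 in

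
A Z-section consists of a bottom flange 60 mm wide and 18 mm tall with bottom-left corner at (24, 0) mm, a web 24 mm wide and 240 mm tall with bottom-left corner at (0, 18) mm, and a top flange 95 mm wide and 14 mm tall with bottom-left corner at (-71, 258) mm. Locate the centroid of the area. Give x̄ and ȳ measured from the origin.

x̄ = 11.77 mm, ȳ = 141.62 mm

bottom flange: A = 60 × 18 = 1080.00, centroid at (54.00, 9.00).
web: A = 24 × 240 = 5760.00, centroid at (12.00, 138.00).
top flange: A = 95 × 14 = 1330.00, centroid at (-23.50, 265.00).
ΣA = 8170.00 mm², ΣAx̄ = 96185.00 mm³, ΣAȳ = 1157050.00 mm³.
x̄ = 96185.00/8170.00 = 11.77 mm; ȳ = 1157050.00/8170.00 = 141.62 mm.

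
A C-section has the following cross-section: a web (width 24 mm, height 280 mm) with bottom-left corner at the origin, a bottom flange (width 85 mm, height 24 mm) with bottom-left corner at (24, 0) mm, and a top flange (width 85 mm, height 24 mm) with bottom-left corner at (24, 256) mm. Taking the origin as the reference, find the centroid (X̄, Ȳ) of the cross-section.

X̄ = 32.59 mm, Ȳ = 140.00 mm

web: A = 24 × 280 = 6720.00, centroid at (12.00, 140.00).
bottom flange: A = 85 × 24 = 2040.00, centroid at (66.50, 12.00).
top flange: A = 85 × 24 = 2040.00, centroid at (66.50, 268.00).
ΣA = 10800.00 mm², ΣAX̄ = 351960.00 mm³, ΣAȲ = 1512000.00 mm³.
X̄ = 351960.00/10800.00 = 32.59 mm; Ȳ = 1512000.00/10800.00 = 140.00 mm.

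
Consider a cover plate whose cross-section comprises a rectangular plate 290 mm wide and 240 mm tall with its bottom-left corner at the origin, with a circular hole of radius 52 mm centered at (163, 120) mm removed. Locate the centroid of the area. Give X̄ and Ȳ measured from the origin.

plate: A = 290 × 240 = 69600.00, centroid at (145.00, 120.00).
hole: A = −π·52² = -8494.87, centroid at (163.00, 120.00).
ΣA = 61105.13 mm², ΣAX̄ = 8707336.75 mm³, ΣAȲ = 7332616.02 mm³.
X̄ = 8707336.75/61105.13 = 142.50 mm; Ȳ = 7332616.02/61105.13 = 120.00 mm.

X̄ = 142.50 mm, Ȳ = 120.00 mm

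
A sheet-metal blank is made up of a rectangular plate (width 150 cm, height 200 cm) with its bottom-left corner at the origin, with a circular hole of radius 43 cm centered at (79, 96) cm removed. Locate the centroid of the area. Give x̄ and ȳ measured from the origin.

Part | A | x̄ᵢ | ȳᵢ | A·x̄ᵢ | A·ȳᵢ
plate | 30000.00 | 75.00 | 100.00 | 2250000.00 | 3000000.00
hole | -5808.80 | 79.00 | 96.00 | -458895.58 | -557645.26
Σ | 24191.20 |  |  | 1791104.42 | 2442354.74
x̄ = 1791104.42 / 24191.20 = 74.04 cm
ȳ = 2442354.74 / 24191.20 = 100.96 cm

x̄ = 74.04 cm, ȳ = 100.96 cm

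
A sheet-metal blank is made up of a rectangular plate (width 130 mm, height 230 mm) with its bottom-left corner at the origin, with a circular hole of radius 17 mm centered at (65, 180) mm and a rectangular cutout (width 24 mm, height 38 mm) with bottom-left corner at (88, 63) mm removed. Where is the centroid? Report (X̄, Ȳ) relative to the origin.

X̄ = 63.86 mm, Ȳ = 113.97 mm

plate: A = 130 × 230 = 29900.00, centroid at (65.00, 115.00).
hole 1: A = −π·17² = -907.92, centroid at (65.00, 180.00).
hole 2: A = −(24 × 38) = -912.00, centroid at (100.00, 82.00).
ΣA = 28080.08 mm²
ΣAX̄ = (29900.00)(65.00) + (-907.92)(65.00) + (-912.00)(100.00) = 1793285.18 mm³
ΣAȲ = (29900.00)(115.00) + (-907.92)(180.00) + (-912.00)(82.00) = 3200290.35 mm³
X̄ = 1793285.18 / 28080.08 = 63.86 mm
Ȳ = 3200290.35 / 28080.08 = 113.97 mm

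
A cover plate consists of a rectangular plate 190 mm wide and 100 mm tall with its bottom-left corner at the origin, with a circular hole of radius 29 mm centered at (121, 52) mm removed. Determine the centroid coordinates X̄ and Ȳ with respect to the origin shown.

Part | A | x̄ᵢ | ȳᵢ | A·x̄ᵢ | A·ȳᵢ
plate | 19000.00 | 95.00 | 50.00 | 1805000.00 | 950000.00
hole | -2642.08 | 121.00 | 52.00 | -319691.61 | -137388.13
Σ | 16357.92 |  |  | 1485308.39 | 812611.87
X̄ = 1485308.39 / 16357.92 = 90.80 mm
Ȳ = 812611.87 / 16357.92 = 49.68 mm

X̄ = 90.80 mm, Ȳ = 49.68 mm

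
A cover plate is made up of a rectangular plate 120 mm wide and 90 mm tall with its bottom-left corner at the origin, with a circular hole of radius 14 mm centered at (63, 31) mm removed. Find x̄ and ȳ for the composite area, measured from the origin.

plate: A = 120 × 90 = 10800.00, centroid at (60.00, 45.00).
hole: A = −π·14² = -615.75, centroid at (63.00, 31.00).
ΣA = 10184.25 mm², ΣAx̄ = 609207.61 mm³, ΣAȳ = 466911.68 mm³.
x̄ = 609207.61/10184.25 = 59.82 mm; ȳ = 466911.68/10184.25 = 45.85 mm.

x̄ = 59.82 mm, ȳ = 45.85 mm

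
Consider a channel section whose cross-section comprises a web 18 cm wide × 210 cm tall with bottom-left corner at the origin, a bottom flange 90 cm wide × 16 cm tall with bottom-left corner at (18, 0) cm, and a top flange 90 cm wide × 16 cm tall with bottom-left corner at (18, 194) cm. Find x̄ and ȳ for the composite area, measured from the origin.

Part | A | x̄ᵢ | ȳᵢ | A·x̄ᵢ | A·ȳᵢ
web | 3780.00 | 9.00 | 105.00 | 34020.00 | 396900.00
bottom flange | 1440.00 | 63.00 | 8.00 | 90720.00 | 11520.00
top flange | 1440.00 | 63.00 | 202.00 | 90720.00 | 290880.00
Σ | 6660.00 |  |  | 215460.00 | 699300.00
x̄ = 215460.00 / 6660.00 = 32.35 cm
ȳ = 699300.00 / 6660.00 = 105.00 cm

x̄ = 32.35 cm, ȳ = 105.00 cm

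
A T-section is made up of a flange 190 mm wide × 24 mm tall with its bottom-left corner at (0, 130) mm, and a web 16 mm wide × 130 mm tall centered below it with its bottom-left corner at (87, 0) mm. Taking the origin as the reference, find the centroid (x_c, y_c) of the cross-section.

x_c = 95.00 mm, y_c = 117.88 mm

Part | A | x̄ᵢ | ȳᵢ | A·x̄ᵢ | A·ȳᵢ
web | 2080.00 | 95.00 | 65.00 | 197600.00 | 135200.00
flange | 4560.00 | 95.00 | 142.00 | 433200.00 | 647520.00
Σ | 6640.00 |  |  | 630800.00 | 782720.00
x_c = 630800.00 / 6640.00 = 95.00 mm
y_c = 782720.00 / 6640.00 = 117.88 mm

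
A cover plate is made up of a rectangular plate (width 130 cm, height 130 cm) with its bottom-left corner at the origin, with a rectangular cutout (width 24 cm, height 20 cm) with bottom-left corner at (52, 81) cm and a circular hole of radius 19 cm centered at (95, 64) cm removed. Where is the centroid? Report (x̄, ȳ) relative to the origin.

plate: A = 130 × 130 = 16900.00, centroid at (65.00, 65.00).
hole 1: A = −(24 × 20) = -480.00, centroid at (64.00, 91.00).
hole 2: A = −π·19² = -1134.11, centroid at (95.00, 64.00).
ΣA = 15285.89 cm², ΣAx̄ = 960039.08 cm³, ΣAȳ = 982236.64 cm³.
x̄ = 960039.08/15285.89 = 62.81 cm; ȳ = 982236.64/15285.89 = 64.26 cm.

x̄ = 62.81 cm, ȳ = 64.26 cm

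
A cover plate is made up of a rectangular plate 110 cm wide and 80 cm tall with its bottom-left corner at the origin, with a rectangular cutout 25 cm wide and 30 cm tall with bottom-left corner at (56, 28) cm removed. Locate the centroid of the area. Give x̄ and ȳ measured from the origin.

Part | A | x̄ᵢ | ȳᵢ | A·x̄ᵢ | A·ȳᵢ
plate | 8800.00 | 55.00 | 40.00 | 484000.00 | 352000.00
hole | -750.00 | 68.50 | 43.00 | -51375.00 | -32250.00
Σ | 8050.00 |  |  | 432625.00 | 319750.00
x̄ = 432625.00 / 8050.00 = 53.74 cm
ȳ = 319750.00 / 8050.00 = 39.72 cm

x̄ = 53.74 cm, ȳ = 39.72 cm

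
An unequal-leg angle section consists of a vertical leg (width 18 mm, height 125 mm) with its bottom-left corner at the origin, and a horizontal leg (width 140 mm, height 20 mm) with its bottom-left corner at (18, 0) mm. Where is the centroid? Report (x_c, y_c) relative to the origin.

Part | A | x̄ᵢ | ȳᵢ | A·x̄ᵢ | A·ȳᵢ
vertical leg | 2250.00 | 9.00 | 62.50 | 20250.00 | 140625.00
horizontal leg | 2800.00 | 88.00 | 10.00 | 246400.00 | 28000.00
Σ | 5050.00 |  |  | 266650.00 | 168625.00
x_c = 266650.00 / 5050.00 = 52.80 mm
y_c = 168625.00 / 5050.00 = 33.39 mm

x_c = 52.80 mm, y_c = 33.39 mm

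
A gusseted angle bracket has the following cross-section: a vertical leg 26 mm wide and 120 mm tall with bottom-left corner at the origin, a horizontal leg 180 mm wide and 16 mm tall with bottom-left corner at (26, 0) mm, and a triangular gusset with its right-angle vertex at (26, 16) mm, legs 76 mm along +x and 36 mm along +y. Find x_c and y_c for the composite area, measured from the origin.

vertical leg: A = 26 × 120 = 3120.00, centroid at (13.00, 60.00).
horizontal leg: A = 180 × 16 = 2880.00, centroid at (116.00, 8.00).
gusset: A = ½·76·36 = 1368.00, centroid at (51.33, 28.00).
ΣA = 7368.00 mm², ΣAx_c = 444864.00 mm³, ΣAy_c = 248544.00 mm³.
x_c = 444864.00/7368.00 = 60.38 mm; y_c = 248544.00/7368.00 = 33.73 mm.

x_c = 60.38 mm, y_c = 33.73 mm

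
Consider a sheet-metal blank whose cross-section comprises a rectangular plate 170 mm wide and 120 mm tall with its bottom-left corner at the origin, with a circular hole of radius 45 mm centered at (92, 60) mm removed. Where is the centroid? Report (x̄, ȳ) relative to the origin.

x̄ = 81.83 mm, ȳ = 60.00 mm

plate: A = 170 × 120 = 20400.00, centroid at (85.00, 60.00).
hole: A = −π·45² = -6361.73, centroid at (92.00, 60.00).
ΣA = 14038.27 mm²
ΣAx̄ = (20400.00)(85.00) + (-6361.73)(92.00) = 1148721.29 mm³
ΣAȳ = (20400.00)(60.00) + (-6361.73)(60.00) = 842296.49 mm³
x̄ = 1148721.29 / 14038.27 = 81.83 mm
ȳ = 842296.49 / 14038.27 = 60.00 mm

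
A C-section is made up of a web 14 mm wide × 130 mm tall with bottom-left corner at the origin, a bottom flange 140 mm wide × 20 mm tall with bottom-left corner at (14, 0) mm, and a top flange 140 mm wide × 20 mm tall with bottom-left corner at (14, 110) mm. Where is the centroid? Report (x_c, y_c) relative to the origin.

web: A = 14 × 130 = 1820.00, centroid at (7.00, 65.00).
bottom flange: A = 140 × 20 = 2800.00, centroid at (84.00, 10.00).
top flange: A = 140 × 20 = 2800.00, centroid at (84.00, 120.00).
ΣA = 7420.00 mm², ΣAx_c = 483140.00 mm³, ΣAy_c = 482300.00 mm³.
x_c = 483140.00/7420.00 = 65.11 mm; y_c = 482300.00/7420.00 = 65.00 mm.

x_c = 65.11 mm, y_c = 65.00 mm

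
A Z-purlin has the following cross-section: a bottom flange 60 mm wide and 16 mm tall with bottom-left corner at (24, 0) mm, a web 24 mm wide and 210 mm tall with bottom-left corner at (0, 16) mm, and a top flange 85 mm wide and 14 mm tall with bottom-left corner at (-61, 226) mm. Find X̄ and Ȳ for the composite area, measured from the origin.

Part | A | x̄ᵢ | ȳᵢ | A·x̄ᵢ | A·ȳᵢ
bottom flange | 960.00 | 54.00 | 8.00 | 51840.00 | 7680.00
web | 5040.00 | 12.00 | 121.00 | 60480.00 | 609840.00
top flange | 1190.00 | -18.50 | 233.00 | -22015.00 | 277270.00
Σ | 7190.00 |  |  | 90305.00 | 894790.00
X̄ = 90305.00 / 7190.00 = 12.56 mm
Ȳ = 894790.00 / 7190.00 = 124.45 mm

X̄ = 12.56 mm, Ȳ = 124.45 mm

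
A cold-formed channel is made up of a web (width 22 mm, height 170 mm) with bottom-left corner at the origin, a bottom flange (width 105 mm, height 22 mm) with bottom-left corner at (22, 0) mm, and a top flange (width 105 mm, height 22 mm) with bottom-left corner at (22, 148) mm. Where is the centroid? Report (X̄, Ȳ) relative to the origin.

X̄ = 46.09 mm, Ȳ = 85.00 mm

web: A = 22 × 170 = 3740.00, centroid at (11.00, 85.00).
bottom flange: A = 105 × 22 = 2310.00, centroid at (74.50, 11.00).
top flange: A = 105 × 22 = 2310.00, centroid at (74.50, 159.00).
ΣA = 8360.00 mm², ΣAX̄ = 385330.00 mm³, ΣAȲ = 710600.00 mm³.
X̄ = 385330.00/8360.00 = 46.09 mm; Ȳ = 710600.00/8360.00 = 85.00 mm.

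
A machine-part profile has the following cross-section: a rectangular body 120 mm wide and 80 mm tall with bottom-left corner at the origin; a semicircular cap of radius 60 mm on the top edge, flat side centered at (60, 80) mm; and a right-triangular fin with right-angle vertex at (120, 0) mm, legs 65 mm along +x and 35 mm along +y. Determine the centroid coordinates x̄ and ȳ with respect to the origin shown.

x̄ = 65.67 mm, ȳ = 60.62 mm

rectangular body: A = 120 × 80 = 9600.00, centroid at (60.00, 40.00).
semicircular top: A = ½π·60² = 5654.87, centroid at (60.00, 105.46).
triangular fin: A = ½·65·35 = 1137.50, centroid at (141.67, 11.67).
ΣA = 16392.37 mm²
ΣAx̄ = (9600.00)(60.00) + (5654.87)(60.00) + (1137.50)(141.67) = 1076437.84 mm³
ΣAȳ = (9600.00)(40.00) + (5654.87)(105.46) + (1137.50)(11.67) = 993660.18 mm³
x̄ = 1076437.84 / 16392.37 = 65.67 mm
ȳ = 993660.18 / 16392.37 = 60.62 mm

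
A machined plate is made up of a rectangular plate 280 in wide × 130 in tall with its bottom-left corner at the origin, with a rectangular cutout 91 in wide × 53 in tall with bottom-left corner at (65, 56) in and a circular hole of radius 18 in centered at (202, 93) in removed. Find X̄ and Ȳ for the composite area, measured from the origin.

X̄ = 142.59 in, Ȳ = 61.31 in

plate: A = 280 × 130 = 36400.00, centroid at (140.00, 65.00).
hole 1: A = −(91 × 53) = -4823.00, centroid at (110.50, 82.50).
hole 2: A = −π·18² = -1017.88, centroid at (202.00, 93.00).
ΣA = 30559.12 in², ΣAX̄ = 4357447.54 in³, ΣAȲ = 1873440.03 in³.
X̄ = 4357447.54/30559.12 = 142.59 in; Ȳ = 1873440.03/30559.12 = 61.31 in.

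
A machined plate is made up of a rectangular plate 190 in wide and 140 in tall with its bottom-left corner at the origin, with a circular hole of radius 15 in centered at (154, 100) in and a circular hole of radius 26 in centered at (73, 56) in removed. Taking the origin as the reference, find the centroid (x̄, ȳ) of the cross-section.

Part | A | x̄ᵢ | ȳᵢ | A·x̄ᵢ | A·ȳᵢ
plate | 26600.00 | 95.00 | 70.00 | 2527000.00 | 1862000.00
hole 1 | -706.86 | 154.00 | 100.00 | -108856.19 | -70685.83
hole 2 | -2123.72 | 73.00 | 56.00 | -155031.31 | -118928.13
Σ | 23769.43 |  |  | 2263112.50 | 1672386.03
x̄ = 2263112.50 / 23769.43 = 95.21 in
ȳ = 1672386.03 / 23769.43 = 70.36 in

x̄ = 95.21 in, ȳ = 70.36 in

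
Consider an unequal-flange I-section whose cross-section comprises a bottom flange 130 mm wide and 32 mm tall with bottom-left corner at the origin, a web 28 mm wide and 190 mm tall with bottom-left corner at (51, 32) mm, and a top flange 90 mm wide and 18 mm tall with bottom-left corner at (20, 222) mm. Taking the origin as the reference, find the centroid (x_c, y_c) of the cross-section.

bottom flange: A = 130 × 32 = 4160.00, centroid at (65.00, 16.00).
web: A = 28 × 190 = 5320.00, centroid at (65.00, 127.00).
top flange: A = 90 × 18 = 1620.00, centroid at (65.00, 231.00).
ΣA = 11100.00 mm², ΣAx_c = 721500.00 mm³, ΣAy_c = 1116420.00 mm³.
x_c = 721500.00/11100.00 = 65.00 mm; y_c = 1116420.00/11100.00 = 100.58 mm.

x_c = 65.00 mm, y_c = 100.58 mm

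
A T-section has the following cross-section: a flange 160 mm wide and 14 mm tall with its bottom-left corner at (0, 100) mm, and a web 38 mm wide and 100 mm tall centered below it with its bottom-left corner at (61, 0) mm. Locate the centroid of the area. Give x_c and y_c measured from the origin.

x_c = 80.00 mm, y_c = 71.14 mm

Part | A | x̄ᵢ | ȳᵢ | A·x̄ᵢ | A·ȳᵢ
web | 3800.00 | 80.00 | 50.00 | 304000.00 | 190000.00
flange | 2240.00 | 80.00 | 107.00 | 179200.00 | 239680.00
Σ | 6040.00 |  |  | 483200.00 | 429680.00
x_c = 483200.00 / 6040.00 = 80.00 mm
y_c = 429680.00 / 6040.00 = 71.14 mm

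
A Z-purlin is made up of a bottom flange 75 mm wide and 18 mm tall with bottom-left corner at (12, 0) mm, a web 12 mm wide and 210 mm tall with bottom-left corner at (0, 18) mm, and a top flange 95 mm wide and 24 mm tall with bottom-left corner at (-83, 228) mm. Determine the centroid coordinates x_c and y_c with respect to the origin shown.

x_c = 0.16 mm, y_c = 141.35 mm

bottom flange: A = 75 × 18 = 1350.00, centroid at (49.50, 9.00).
web: A = 12 × 210 = 2520.00, centroid at (6.00, 123.00).
top flange: A = 95 × 24 = 2280.00, centroid at (-35.50, 240.00).
ΣA = 6150.00 mm²
ΣAx_c = (1350.00)(49.50) + (2520.00)(6.00) + (2280.00)(-35.50) = 1005.00 mm³
ΣAy_c = (1350.00)(9.00) + (2520.00)(123.00) + (2280.00)(240.00) = 869310.00 mm³
x_c = 1005.00 / 6150.00 = 0.16 mm
y_c = 869310.00 / 6150.00 = 141.35 mm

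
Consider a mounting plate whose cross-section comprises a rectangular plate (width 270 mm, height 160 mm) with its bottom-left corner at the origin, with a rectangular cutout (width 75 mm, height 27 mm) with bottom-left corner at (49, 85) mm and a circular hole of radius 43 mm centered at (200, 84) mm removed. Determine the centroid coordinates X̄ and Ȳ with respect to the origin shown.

plate: A = 270 × 160 = 43200.00, centroid at (135.00, 80.00).
hole 1: A = −(75 × 27) = -2025.00, centroid at (86.50, 98.50).
hole 2: A = −π·43² = -5808.80, centroid at (200.00, 84.00).
ΣA = 35366.20 mm², ΣAX̄ = 4495076.54 mm³, ΣAȲ = 2768597.90 mm³.
X̄ = 4495076.54/35366.20 = 127.10 mm; Ȳ = 2768597.90/35366.20 = 78.28 mm.

X̄ = 127.10 mm, Ȳ = 78.28 mm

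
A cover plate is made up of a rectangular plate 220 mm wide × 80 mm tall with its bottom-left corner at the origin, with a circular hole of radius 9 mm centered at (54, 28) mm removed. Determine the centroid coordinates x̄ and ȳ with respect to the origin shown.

x̄ = 110.82 mm, ȳ = 40.18 mm

Part | A | x̄ᵢ | ȳᵢ | A·x̄ᵢ | A·ȳᵢ
plate | 17600.00 | 110.00 | 40.00 | 1936000.00 | 704000.00
hole | -254.47 | 54.00 | 28.00 | -13741.33 | -7125.13
Σ | 17345.53 |  |  | 1922258.67 | 696874.87
x̄ = 1922258.67 / 17345.53 = 110.82 mm
ȳ = 696874.87 / 17345.53 = 40.18 mm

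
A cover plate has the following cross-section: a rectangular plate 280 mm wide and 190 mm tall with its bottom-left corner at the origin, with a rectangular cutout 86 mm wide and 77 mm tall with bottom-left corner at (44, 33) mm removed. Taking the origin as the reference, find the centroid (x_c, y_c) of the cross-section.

Part | A | x̄ᵢ | ȳᵢ | A·x̄ᵢ | A·ȳᵢ
plate | 53200.00 | 140.00 | 95.00 | 7448000.00 | 5054000.00
hole | -6622.00 | 87.00 | 71.50 | -576114.00 | -473473.00
Σ | 46578.00 |  |  | 6871886.00 | 4580527.00
x_c = 6871886.00 / 46578.00 = 147.54 mm
y_c = 4580527.00 / 46578.00 = 98.34 mm

x_c = 147.54 mm, y_c = 98.34 mm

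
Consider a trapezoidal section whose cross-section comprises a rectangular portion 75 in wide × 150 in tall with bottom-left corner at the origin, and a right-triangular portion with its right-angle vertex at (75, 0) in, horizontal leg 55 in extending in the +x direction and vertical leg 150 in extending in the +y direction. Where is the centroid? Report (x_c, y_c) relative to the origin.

Part | A | x̄ᵢ | ȳᵢ | A·x̄ᵢ | A·ȳᵢ
rectangular portion | 11250.00 | 37.50 | 75.00 | 421875.00 | 843750.00
triangular portion | 4125.00 | 93.33 | 50.00 | 385000.00 | 206250.00
Σ | 15375.00 |  |  | 806875.00 | 1050000.00
x_c = 806875.00 / 15375.00 = 52.48 in
y_c = 1050000.00 / 15375.00 = 68.29 in

x_c = 52.48 in, y_c = 68.29 in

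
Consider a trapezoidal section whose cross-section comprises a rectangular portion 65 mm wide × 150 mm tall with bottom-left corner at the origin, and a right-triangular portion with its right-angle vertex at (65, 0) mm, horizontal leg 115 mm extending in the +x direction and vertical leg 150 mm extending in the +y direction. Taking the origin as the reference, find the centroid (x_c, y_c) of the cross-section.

x_c = 65.75 mm, y_c = 63.27 mm

rectangular portion: A = 65 × 150 = 9750.00, centroid at (32.50, 75.00).
triangular portion: A = ½·115·150 = 8625.00, centroid at (103.33, 50.00).
ΣA = 18375.00 mm²
ΣAx_c = (9750.00)(32.50) + (8625.00)(103.33) = 1208125.00 mm³
ΣAy_c = (9750.00)(75.00) + (8625.00)(50.00) = 1162500.00 mm³
x_c = 1208125.00 / 18375.00 = 65.75 mm
y_c = 1162500.00 / 18375.00 = 63.27 mm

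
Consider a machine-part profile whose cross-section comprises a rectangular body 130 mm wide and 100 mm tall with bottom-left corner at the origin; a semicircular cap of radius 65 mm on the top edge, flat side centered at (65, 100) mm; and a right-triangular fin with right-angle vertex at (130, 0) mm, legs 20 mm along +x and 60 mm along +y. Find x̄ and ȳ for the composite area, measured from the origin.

x̄ = 67.12 mm, ȳ = 74.56 mm

rectangular body: A = 130 × 100 = 13000.00, centroid at (65.00, 50.00).
semicircular top: A = ½π·65² = 6636.61, centroid at (65.00, 127.59).
triangular fin: A = ½·20·60 = 600.00, centroid at (136.67, 20.00).
ΣA = 20236.61 mm², ΣAx̄ = 1358379.94 mm³, ΣAȳ = 1508744.78 mm³.
x̄ = 1358379.94/20236.61 = 67.12 mm; ȳ = 1508744.78/20236.61 = 74.56 mm.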